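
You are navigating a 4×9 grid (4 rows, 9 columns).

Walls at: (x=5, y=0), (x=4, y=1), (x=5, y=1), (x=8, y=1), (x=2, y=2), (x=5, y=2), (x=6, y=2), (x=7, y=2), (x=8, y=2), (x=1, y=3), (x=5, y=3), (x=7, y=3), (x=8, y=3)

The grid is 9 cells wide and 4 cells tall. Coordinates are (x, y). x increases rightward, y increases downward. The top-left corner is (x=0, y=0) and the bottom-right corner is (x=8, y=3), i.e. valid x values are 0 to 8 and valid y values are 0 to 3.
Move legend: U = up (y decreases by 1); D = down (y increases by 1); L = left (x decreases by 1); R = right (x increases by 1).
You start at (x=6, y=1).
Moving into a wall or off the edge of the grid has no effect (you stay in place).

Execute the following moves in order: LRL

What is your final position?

Start: (x=6, y=1)
  L (left): blocked, stay at (x=6, y=1)
  R (right): (x=6, y=1) -> (x=7, y=1)
  L (left): (x=7, y=1) -> (x=6, y=1)
Final: (x=6, y=1)

Answer: Final position: (x=6, y=1)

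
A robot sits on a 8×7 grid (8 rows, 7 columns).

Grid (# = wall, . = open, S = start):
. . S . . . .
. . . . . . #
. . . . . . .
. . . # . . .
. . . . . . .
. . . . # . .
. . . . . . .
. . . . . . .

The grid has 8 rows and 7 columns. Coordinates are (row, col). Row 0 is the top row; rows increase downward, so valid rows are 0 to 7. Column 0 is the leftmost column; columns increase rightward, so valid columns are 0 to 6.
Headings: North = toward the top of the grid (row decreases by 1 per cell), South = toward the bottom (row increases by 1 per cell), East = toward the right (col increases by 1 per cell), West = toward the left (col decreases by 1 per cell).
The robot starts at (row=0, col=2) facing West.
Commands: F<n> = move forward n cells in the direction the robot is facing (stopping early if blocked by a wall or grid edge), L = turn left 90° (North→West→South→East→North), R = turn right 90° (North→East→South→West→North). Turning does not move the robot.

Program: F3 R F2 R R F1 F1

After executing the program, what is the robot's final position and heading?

Start: (row=0, col=2), facing West
  F3: move forward 2/3 (blocked), now at (row=0, col=0)
  R: turn right, now facing North
  F2: move forward 0/2 (blocked), now at (row=0, col=0)
  R: turn right, now facing East
  R: turn right, now facing South
  F1: move forward 1, now at (row=1, col=0)
  F1: move forward 1, now at (row=2, col=0)
Final: (row=2, col=0), facing South

Answer: Final position: (row=2, col=0), facing South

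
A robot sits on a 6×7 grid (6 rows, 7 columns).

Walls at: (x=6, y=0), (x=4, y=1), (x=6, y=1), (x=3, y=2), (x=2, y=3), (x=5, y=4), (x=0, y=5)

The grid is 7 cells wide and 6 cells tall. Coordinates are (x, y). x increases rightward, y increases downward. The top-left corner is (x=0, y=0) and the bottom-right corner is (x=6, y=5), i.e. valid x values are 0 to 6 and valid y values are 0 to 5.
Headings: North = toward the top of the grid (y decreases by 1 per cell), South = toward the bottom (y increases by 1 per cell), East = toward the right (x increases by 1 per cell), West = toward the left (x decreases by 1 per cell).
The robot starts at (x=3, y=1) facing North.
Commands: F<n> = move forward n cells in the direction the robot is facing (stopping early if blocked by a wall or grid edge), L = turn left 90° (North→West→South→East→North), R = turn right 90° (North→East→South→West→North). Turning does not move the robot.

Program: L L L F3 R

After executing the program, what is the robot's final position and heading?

Answer: Final position: (x=3, y=1), facing South

Derivation:
Start: (x=3, y=1), facing North
  L: turn left, now facing West
  L: turn left, now facing South
  L: turn left, now facing East
  F3: move forward 0/3 (blocked), now at (x=3, y=1)
  R: turn right, now facing South
Final: (x=3, y=1), facing South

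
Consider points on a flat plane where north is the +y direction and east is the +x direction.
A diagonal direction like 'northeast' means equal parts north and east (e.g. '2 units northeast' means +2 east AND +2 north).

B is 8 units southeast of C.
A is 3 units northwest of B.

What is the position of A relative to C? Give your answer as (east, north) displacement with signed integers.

Answer: A is at (east=5, north=-5) relative to C.

Derivation:
Place C at the origin (east=0, north=0).
  B is 8 units southeast of C: delta (east=+8, north=-8); B at (east=8, north=-8).
  A is 3 units northwest of B: delta (east=-3, north=+3); A at (east=5, north=-5).
Therefore A relative to C: (east=5, north=-5).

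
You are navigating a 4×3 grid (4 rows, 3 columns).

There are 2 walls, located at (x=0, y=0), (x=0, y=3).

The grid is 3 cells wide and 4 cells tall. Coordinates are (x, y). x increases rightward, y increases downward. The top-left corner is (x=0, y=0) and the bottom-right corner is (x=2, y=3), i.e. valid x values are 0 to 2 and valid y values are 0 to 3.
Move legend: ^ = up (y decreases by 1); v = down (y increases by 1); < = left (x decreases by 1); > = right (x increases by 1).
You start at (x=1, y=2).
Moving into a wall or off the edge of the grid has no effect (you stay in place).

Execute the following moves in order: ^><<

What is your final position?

Answer: Final position: (x=0, y=1)

Derivation:
Start: (x=1, y=2)
  ^ (up): (x=1, y=2) -> (x=1, y=1)
  > (right): (x=1, y=1) -> (x=2, y=1)
  < (left): (x=2, y=1) -> (x=1, y=1)
  < (left): (x=1, y=1) -> (x=0, y=1)
Final: (x=0, y=1)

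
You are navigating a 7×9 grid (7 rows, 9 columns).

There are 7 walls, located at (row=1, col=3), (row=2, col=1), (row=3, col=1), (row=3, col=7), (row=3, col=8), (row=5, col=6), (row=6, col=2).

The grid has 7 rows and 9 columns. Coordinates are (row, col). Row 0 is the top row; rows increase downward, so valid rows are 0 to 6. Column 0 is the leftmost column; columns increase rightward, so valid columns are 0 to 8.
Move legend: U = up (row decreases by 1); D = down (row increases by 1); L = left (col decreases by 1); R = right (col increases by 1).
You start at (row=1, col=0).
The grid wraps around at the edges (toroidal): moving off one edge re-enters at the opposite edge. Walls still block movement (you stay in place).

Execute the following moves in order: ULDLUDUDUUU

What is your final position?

Answer: Final position: (row=5, col=7)

Derivation:
Start: (row=1, col=0)
  U (up): (row=1, col=0) -> (row=0, col=0)
  L (left): (row=0, col=0) -> (row=0, col=8)
  D (down): (row=0, col=8) -> (row=1, col=8)
  L (left): (row=1, col=8) -> (row=1, col=7)
  U (up): (row=1, col=7) -> (row=0, col=7)
  D (down): (row=0, col=7) -> (row=1, col=7)
  U (up): (row=1, col=7) -> (row=0, col=7)
  D (down): (row=0, col=7) -> (row=1, col=7)
  U (up): (row=1, col=7) -> (row=0, col=7)
  U (up): (row=0, col=7) -> (row=6, col=7)
  U (up): (row=6, col=7) -> (row=5, col=7)
Final: (row=5, col=7)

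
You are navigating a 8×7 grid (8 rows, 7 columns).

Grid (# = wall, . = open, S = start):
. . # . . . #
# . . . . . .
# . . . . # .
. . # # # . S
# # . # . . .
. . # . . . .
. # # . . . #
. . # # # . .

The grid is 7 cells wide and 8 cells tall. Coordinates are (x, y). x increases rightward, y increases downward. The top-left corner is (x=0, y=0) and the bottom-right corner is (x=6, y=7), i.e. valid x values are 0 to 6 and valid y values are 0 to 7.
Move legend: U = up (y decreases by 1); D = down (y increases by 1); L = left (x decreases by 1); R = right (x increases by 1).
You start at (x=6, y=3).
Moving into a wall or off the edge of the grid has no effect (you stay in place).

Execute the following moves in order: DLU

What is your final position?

Answer: Final position: (x=5, y=3)

Derivation:
Start: (x=6, y=3)
  D (down): (x=6, y=3) -> (x=6, y=4)
  L (left): (x=6, y=4) -> (x=5, y=4)
  U (up): (x=5, y=4) -> (x=5, y=3)
Final: (x=5, y=3)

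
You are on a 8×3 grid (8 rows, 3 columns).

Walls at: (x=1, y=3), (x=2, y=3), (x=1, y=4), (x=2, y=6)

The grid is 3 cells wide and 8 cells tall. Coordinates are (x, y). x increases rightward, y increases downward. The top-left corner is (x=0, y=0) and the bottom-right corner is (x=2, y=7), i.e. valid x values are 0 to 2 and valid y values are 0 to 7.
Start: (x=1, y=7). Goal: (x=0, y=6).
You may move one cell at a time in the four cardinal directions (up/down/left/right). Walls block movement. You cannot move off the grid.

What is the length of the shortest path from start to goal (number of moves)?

Answer: Shortest path length: 2

Derivation:
BFS from (x=1, y=7) until reaching (x=0, y=6):
  Distance 0: (x=1, y=7)
  Distance 1: (x=1, y=6), (x=0, y=7), (x=2, y=7)
  Distance 2: (x=1, y=5), (x=0, y=6)  <- goal reached here
One shortest path (2 moves): (x=1, y=7) -> (x=0, y=7) -> (x=0, y=6)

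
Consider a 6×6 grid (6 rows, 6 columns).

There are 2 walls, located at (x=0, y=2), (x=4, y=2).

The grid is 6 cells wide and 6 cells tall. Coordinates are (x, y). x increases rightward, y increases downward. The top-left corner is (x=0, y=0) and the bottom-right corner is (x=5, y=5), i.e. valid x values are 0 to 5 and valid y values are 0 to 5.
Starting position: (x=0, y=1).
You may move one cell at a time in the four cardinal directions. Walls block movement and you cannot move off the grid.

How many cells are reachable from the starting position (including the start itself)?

BFS flood-fill from (x=0, y=1):
  Distance 0: (x=0, y=1)
  Distance 1: (x=0, y=0), (x=1, y=1)
  Distance 2: (x=1, y=0), (x=2, y=1), (x=1, y=2)
  Distance 3: (x=2, y=0), (x=3, y=1), (x=2, y=2), (x=1, y=3)
  Distance 4: (x=3, y=0), (x=4, y=1), (x=3, y=2), (x=0, y=3), (x=2, y=3), (x=1, y=4)
  Distance 5: (x=4, y=0), (x=5, y=1), (x=3, y=3), (x=0, y=4), (x=2, y=4), (x=1, y=5)
  Distance 6: (x=5, y=0), (x=5, y=2), (x=4, y=3), (x=3, y=4), (x=0, y=5), (x=2, y=5)
  Distance 7: (x=5, y=3), (x=4, y=4), (x=3, y=5)
  Distance 8: (x=5, y=4), (x=4, y=5)
  Distance 9: (x=5, y=5)
Total reachable: 34 (grid has 34 open cells total)

Answer: Reachable cells: 34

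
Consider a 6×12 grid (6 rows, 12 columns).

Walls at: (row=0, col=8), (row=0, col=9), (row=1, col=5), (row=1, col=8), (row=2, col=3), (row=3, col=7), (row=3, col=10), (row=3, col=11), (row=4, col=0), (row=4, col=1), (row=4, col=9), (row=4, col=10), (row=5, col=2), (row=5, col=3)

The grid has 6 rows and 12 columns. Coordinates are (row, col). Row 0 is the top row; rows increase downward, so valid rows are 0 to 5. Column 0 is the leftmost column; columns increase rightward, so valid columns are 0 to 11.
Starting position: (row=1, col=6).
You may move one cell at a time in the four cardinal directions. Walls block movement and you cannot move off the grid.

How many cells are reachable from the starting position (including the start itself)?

Answer: Reachable cells: 56

Derivation:
BFS flood-fill from (row=1, col=6):
  Distance 0: (row=1, col=6)
  Distance 1: (row=0, col=6), (row=1, col=7), (row=2, col=6)
  Distance 2: (row=0, col=5), (row=0, col=7), (row=2, col=5), (row=2, col=7), (row=3, col=6)
  Distance 3: (row=0, col=4), (row=2, col=4), (row=2, col=8), (row=3, col=5), (row=4, col=6)
  Distance 4: (row=0, col=3), (row=1, col=4), (row=2, col=9), (row=3, col=4), (row=3, col=8), (row=4, col=5), (row=4, col=7), (row=5, col=6)
  Distance 5: (row=0, col=2), (row=1, col=3), (row=1, col=9), (row=2, col=10), (row=3, col=3), (row=3, col=9), (row=4, col=4), (row=4, col=8), (row=5, col=5), (row=5, col=7)
  Distance 6: (row=0, col=1), (row=1, col=2), (row=1, col=10), (row=2, col=11), (row=3, col=2), (row=4, col=3), (row=5, col=4), (row=5, col=8)
  Distance 7: (row=0, col=0), (row=0, col=10), (row=1, col=1), (row=1, col=11), (row=2, col=2), (row=3, col=1), (row=4, col=2), (row=5, col=9)
  Distance 8: (row=0, col=11), (row=1, col=0), (row=2, col=1), (row=3, col=0), (row=5, col=10)
  Distance 9: (row=2, col=0), (row=5, col=11)
  Distance 10: (row=4, col=11)
Total reachable: 56 (grid has 58 open cells total)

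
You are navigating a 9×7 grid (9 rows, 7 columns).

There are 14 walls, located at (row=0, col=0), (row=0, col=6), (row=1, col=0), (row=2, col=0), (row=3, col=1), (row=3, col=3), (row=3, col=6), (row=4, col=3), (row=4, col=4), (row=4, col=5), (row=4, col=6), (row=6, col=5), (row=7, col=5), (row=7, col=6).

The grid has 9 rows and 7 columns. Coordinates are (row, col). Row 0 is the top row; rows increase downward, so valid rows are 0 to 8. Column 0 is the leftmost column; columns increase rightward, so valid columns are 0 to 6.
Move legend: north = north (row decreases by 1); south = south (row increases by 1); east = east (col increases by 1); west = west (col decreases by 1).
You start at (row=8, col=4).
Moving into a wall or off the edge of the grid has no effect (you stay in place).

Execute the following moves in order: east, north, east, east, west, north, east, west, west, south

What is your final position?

Answer: Final position: (row=8, col=4)

Derivation:
Start: (row=8, col=4)
  east (east): (row=8, col=4) -> (row=8, col=5)
  north (north): blocked, stay at (row=8, col=5)
  east (east): (row=8, col=5) -> (row=8, col=6)
  east (east): blocked, stay at (row=8, col=6)
  west (west): (row=8, col=6) -> (row=8, col=5)
  north (north): blocked, stay at (row=8, col=5)
  east (east): (row=8, col=5) -> (row=8, col=6)
  west (west): (row=8, col=6) -> (row=8, col=5)
  west (west): (row=8, col=5) -> (row=8, col=4)
  south (south): blocked, stay at (row=8, col=4)
Final: (row=8, col=4)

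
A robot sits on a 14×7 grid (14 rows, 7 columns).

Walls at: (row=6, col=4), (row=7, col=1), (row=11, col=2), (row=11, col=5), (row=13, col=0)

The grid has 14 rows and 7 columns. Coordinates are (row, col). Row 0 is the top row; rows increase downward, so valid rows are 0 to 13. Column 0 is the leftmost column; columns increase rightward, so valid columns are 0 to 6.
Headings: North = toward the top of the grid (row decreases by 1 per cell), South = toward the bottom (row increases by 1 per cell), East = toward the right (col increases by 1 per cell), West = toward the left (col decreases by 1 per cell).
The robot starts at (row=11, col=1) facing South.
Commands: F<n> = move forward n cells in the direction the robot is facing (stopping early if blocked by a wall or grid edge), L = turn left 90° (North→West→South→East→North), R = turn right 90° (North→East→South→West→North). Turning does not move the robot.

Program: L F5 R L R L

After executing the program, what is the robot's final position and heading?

Start: (row=11, col=1), facing South
  L: turn left, now facing East
  F5: move forward 0/5 (blocked), now at (row=11, col=1)
  R: turn right, now facing South
  L: turn left, now facing East
  R: turn right, now facing South
  L: turn left, now facing East
Final: (row=11, col=1), facing East

Answer: Final position: (row=11, col=1), facing East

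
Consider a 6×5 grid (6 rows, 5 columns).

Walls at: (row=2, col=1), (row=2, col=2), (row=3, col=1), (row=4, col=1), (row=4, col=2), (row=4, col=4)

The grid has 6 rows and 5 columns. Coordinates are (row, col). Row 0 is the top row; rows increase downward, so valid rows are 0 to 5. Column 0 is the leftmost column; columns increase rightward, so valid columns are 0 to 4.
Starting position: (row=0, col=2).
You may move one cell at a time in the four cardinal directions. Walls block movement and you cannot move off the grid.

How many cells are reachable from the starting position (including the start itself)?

Answer: Reachable cells: 24

Derivation:
BFS flood-fill from (row=0, col=2):
  Distance 0: (row=0, col=2)
  Distance 1: (row=0, col=1), (row=0, col=3), (row=1, col=2)
  Distance 2: (row=0, col=0), (row=0, col=4), (row=1, col=1), (row=1, col=3)
  Distance 3: (row=1, col=0), (row=1, col=4), (row=2, col=3)
  Distance 4: (row=2, col=0), (row=2, col=4), (row=3, col=3)
  Distance 5: (row=3, col=0), (row=3, col=2), (row=3, col=4), (row=4, col=3)
  Distance 6: (row=4, col=0), (row=5, col=3)
  Distance 7: (row=5, col=0), (row=5, col=2), (row=5, col=4)
  Distance 8: (row=5, col=1)
Total reachable: 24 (grid has 24 open cells total)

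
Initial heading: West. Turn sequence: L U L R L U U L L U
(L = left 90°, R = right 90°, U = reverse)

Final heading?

Start: West
  L (left (90° counter-clockwise)) -> South
  U (U-turn (180°)) -> North
  L (left (90° counter-clockwise)) -> West
  R (right (90° clockwise)) -> North
  L (left (90° counter-clockwise)) -> West
  U (U-turn (180°)) -> East
  U (U-turn (180°)) -> West
  L (left (90° counter-clockwise)) -> South
  L (left (90° counter-clockwise)) -> East
  U (U-turn (180°)) -> West
Final: West

Answer: Final heading: West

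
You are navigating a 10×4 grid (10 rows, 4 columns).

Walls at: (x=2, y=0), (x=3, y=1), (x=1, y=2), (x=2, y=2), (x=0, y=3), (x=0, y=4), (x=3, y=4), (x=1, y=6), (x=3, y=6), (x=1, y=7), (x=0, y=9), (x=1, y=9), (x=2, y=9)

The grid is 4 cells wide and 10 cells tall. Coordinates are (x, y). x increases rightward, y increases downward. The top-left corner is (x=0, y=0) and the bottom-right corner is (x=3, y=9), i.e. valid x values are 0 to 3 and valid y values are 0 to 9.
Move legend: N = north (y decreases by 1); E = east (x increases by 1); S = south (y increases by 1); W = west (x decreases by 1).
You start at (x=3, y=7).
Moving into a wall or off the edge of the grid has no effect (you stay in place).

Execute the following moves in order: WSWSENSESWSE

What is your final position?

Answer: Final position: (x=3, y=9)

Derivation:
Start: (x=3, y=7)
  W (west): (x=3, y=7) -> (x=2, y=7)
  S (south): (x=2, y=7) -> (x=2, y=8)
  W (west): (x=2, y=8) -> (x=1, y=8)
  S (south): blocked, stay at (x=1, y=8)
  E (east): (x=1, y=8) -> (x=2, y=8)
  N (north): (x=2, y=8) -> (x=2, y=7)
  S (south): (x=2, y=7) -> (x=2, y=8)
  E (east): (x=2, y=8) -> (x=3, y=8)
  S (south): (x=3, y=8) -> (x=3, y=9)
  W (west): blocked, stay at (x=3, y=9)
  S (south): blocked, stay at (x=3, y=9)
  E (east): blocked, stay at (x=3, y=9)
Final: (x=3, y=9)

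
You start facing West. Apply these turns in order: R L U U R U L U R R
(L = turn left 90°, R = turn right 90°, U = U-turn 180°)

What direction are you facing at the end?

Answer: Final heading: East

Derivation:
Start: West
  R (right (90° clockwise)) -> North
  L (left (90° counter-clockwise)) -> West
  U (U-turn (180°)) -> East
  U (U-turn (180°)) -> West
  R (right (90° clockwise)) -> North
  U (U-turn (180°)) -> South
  L (left (90° counter-clockwise)) -> East
  U (U-turn (180°)) -> West
  R (right (90° clockwise)) -> North
  R (right (90° clockwise)) -> East
Final: East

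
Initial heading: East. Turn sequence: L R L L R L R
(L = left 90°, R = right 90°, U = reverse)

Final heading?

Answer: Final heading: North

Derivation:
Start: East
  L (left (90° counter-clockwise)) -> North
  R (right (90° clockwise)) -> East
  L (left (90° counter-clockwise)) -> North
  L (left (90° counter-clockwise)) -> West
  R (right (90° clockwise)) -> North
  L (left (90° counter-clockwise)) -> West
  R (right (90° clockwise)) -> North
Final: North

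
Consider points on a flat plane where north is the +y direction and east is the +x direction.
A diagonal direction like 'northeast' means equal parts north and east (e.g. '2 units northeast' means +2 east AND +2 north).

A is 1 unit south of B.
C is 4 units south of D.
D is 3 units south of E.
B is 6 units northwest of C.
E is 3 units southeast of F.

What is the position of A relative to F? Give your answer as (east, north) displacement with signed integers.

Answer: A is at (east=-3, north=-5) relative to F.

Derivation:
Place F at the origin (east=0, north=0).
  E is 3 units southeast of F: delta (east=+3, north=-3); E at (east=3, north=-3).
  D is 3 units south of E: delta (east=+0, north=-3); D at (east=3, north=-6).
  C is 4 units south of D: delta (east=+0, north=-4); C at (east=3, north=-10).
  B is 6 units northwest of C: delta (east=-6, north=+6); B at (east=-3, north=-4).
  A is 1 unit south of B: delta (east=+0, north=-1); A at (east=-3, north=-5).
Therefore A relative to F: (east=-3, north=-5).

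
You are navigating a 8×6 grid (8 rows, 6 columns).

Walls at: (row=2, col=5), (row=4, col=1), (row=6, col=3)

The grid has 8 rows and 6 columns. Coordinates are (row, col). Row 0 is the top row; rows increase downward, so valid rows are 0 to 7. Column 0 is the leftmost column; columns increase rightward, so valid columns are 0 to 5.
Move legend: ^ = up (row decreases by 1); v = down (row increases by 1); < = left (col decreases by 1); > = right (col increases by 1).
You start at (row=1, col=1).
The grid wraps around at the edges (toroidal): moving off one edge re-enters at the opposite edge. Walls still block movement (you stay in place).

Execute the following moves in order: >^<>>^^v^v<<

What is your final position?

Answer: Final position: (row=0, col=1)

Derivation:
Start: (row=1, col=1)
  > (right): (row=1, col=1) -> (row=1, col=2)
  ^ (up): (row=1, col=2) -> (row=0, col=2)
  < (left): (row=0, col=2) -> (row=0, col=1)
  > (right): (row=0, col=1) -> (row=0, col=2)
  > (right): (row=0, col=2) -> (row=0, col=3)
  ^ (up): (row=0, col=3) -> (row=7, col=3)
  ^ (up): blocked, stay at (row=7, col=3)
  v (down): (row=7, col=3) -> (row=0, col=3)
  ^ (up): (row=0, col=3) -> (row=7, col=3)
  v (down): (row=7, col=3) -> (row=0, col=3)
  < (left): (row=0, col=3) -> (row=0, col=2)
  < (left): (row=0, col=2) -> (row=0, col=1)
Final: (row=0, col=1)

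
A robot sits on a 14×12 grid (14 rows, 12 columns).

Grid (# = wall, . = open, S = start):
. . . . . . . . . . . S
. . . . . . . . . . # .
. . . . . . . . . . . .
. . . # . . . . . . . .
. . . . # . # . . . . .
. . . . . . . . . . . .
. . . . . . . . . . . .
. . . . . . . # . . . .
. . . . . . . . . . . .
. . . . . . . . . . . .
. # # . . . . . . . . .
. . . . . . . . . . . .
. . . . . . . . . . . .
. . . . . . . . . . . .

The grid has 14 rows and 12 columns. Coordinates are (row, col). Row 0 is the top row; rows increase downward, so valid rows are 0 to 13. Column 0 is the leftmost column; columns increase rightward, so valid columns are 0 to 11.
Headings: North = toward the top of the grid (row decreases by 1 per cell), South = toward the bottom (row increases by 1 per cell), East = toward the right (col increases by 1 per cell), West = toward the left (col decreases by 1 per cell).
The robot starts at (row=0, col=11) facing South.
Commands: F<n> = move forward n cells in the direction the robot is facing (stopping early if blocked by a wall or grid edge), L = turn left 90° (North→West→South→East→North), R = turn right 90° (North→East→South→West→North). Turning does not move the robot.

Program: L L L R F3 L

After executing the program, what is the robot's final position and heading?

Start: (row=0, col=11), facing South
  L: turn left, now facing East
  L: turn left, now facing North
  L: turn left, now facing West
  R: turn right, now facing North
  F3: move forward 0/3 (blocked), now at (row=0, col=11)
  L: turn left, now facing West
Final: (row=0, col=11), facing West

Answer: Final position: (row=0, col=11), facing West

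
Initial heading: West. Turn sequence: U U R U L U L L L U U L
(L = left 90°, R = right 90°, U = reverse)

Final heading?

Start: West
  U (U-turn (180°)) -> East
  U (U-turn (180°)) -> West
  R (right (90° clockwise)) -> North
  U (U-turn (180°)) -> South
  L (left (90° counter-clockwise)) -> East
  U (U-turn (180°)) -> West
  L (left (90° counter-clockwise)) -> South
  L (left (90° counter-clockwise)) -> East
  L (left (90° counter-clockwise)) -> North
  U (U-turn (180°)) -> South
  U (U-turn (180°)) -> North
  L (left (90° counter-clockwise)) -> West
Final: West

Answer: Final heading: West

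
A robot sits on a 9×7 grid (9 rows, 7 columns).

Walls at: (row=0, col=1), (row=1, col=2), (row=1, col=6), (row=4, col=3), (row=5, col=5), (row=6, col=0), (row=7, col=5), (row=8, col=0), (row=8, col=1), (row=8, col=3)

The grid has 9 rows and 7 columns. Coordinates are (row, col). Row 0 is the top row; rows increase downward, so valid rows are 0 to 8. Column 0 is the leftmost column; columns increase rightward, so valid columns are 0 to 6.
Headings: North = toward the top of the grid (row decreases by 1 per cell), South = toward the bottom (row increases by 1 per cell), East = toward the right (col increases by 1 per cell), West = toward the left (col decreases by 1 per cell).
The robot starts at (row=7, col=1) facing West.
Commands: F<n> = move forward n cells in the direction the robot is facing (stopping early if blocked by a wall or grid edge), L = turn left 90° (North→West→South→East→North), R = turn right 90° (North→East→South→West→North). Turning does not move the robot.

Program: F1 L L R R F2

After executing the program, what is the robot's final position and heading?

Start: (row=7, col=1), facing West
  F1: move forward 1, now at (row=7, col=0)
  L: turn left, now facing South
  L: turn left, now facing East
  R: turn right, now facing South
  R: turn right, now facing West
  F2: move forward 0/2 (blocked), now at (row=7, col=0)
Final: (row=7, col=0), facing West

Answer: Final position: (row=7, col=0), facing West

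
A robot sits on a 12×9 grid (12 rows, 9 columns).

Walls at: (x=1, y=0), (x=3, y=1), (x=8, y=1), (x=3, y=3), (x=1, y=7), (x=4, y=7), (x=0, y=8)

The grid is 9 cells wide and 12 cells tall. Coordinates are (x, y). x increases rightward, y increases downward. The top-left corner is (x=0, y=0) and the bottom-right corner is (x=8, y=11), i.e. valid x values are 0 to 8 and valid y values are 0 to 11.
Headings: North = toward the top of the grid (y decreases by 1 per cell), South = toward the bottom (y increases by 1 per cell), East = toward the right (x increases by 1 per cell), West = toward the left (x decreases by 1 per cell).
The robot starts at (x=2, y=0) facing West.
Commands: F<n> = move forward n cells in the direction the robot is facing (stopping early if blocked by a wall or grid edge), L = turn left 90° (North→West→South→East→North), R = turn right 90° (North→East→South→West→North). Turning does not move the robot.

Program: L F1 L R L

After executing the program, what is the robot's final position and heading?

Answer: Final position: (x=2, y=1), facing East

Derivation:
Start: (x=2, y=0), facing West
  L: turn left, now facing South
  F1: move forward 1, now at (x=2, y=1)
  L: turn left, now facing East
  R: turn right, now facing South
  L: turn left, now facing East
Final: (x=2, y=1), facing East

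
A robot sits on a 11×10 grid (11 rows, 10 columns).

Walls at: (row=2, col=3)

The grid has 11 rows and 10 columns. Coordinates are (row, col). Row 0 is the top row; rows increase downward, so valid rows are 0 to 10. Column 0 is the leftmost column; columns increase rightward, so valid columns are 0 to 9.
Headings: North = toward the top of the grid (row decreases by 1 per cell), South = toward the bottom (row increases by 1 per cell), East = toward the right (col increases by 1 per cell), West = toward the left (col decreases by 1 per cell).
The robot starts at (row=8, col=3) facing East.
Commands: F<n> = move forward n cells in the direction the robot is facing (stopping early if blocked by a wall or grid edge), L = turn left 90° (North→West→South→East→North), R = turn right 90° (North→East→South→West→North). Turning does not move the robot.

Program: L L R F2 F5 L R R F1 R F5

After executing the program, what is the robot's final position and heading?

Start: (row=8, col=3), facing East
  L: turn left, now facing North
  L: turn left, now facing West
  R: turn right, now facing North
  F2: move forward 2, now at (row=6, col=3)
  F5: move forward 3/5 (blocked), now at (row=3, col=3)
  L: turn left, now facing West
  R: turn right, now facing North
  R: turn right, now facing East
  F1: move forward 1, now at (row=3, col=4)
  R: turn right, now facing South
  F5: move forward 5, now at (row=8, col=4)
Final: (row=8, col=4), facing South

Answer: Final position: (row=8, col=4), facing South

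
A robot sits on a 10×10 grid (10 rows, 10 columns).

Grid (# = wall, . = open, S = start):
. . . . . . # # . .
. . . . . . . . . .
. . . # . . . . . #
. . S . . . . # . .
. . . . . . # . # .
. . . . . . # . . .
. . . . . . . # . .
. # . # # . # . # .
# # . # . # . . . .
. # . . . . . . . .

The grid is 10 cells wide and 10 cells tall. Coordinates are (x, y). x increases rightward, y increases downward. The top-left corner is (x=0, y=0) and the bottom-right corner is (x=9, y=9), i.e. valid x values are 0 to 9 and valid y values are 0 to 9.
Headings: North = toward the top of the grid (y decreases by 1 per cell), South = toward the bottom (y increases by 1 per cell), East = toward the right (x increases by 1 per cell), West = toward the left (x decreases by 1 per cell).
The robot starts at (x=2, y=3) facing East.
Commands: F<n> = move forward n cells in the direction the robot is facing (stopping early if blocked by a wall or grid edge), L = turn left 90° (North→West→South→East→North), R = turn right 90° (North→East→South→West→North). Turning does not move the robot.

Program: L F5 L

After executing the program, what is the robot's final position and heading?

Answer: Final position: (x=2, y=0), facing West

Derivation:
Start: (x=2, y=3), facing East
  L: turn left, now facing North
  F5: move forward 3/5 (blocked), now at (x=2, y=0)
  L: turn left, now facing West
Final: (x=2, y=0), facing West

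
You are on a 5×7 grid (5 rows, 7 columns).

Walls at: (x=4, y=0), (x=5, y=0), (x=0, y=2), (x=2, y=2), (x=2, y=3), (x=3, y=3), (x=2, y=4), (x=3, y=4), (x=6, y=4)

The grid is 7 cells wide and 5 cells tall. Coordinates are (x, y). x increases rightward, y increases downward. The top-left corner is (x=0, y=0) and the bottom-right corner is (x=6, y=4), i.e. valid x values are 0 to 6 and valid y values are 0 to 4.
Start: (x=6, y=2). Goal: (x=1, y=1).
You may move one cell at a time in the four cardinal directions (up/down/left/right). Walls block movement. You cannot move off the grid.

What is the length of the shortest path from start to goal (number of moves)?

Answer: Shortest path length: 6

Derivation:
BFS from (x=6, y=2) until reaching (x=1, y=1):
  Distance 0: (x=6, y=2)
  Distance 1: (x=6, y=1), (x=5, y=2), (x=6, y=3)
  Distance 2: (x=6, y=0), (x=5, y=1), (x=4, y=2), (x=5, y=3)
  Distance 3: (x=4, y=1), (x=3, y=2), (x=4, y=3), (x=5, y=4)
  Distance 4: (x=3, y=1), (x=4, y=4)
  Distance 5: (x=3, y=0), (x=2, y=1)
  Distance 6: (x=2, y=0), (x=1, y=1)  <- goal reached here
One shortest path (6 moves): (x=6, y=2) -> (x=5, y=2) -> (x=4, y=2) -> (x=3, y=2) -> (x=3, y=1) -> (x=2, y=1) -> (x=1, y=1)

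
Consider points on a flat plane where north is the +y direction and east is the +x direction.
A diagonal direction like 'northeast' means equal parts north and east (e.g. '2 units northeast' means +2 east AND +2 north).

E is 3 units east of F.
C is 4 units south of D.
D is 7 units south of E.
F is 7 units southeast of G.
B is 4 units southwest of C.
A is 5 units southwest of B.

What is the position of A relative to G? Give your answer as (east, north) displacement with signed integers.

Place G at the origin (east=0, north=0).
  F is 7 units southeast of G: delta (east=+7, north=-7); F at (east=7, north=-7).
  E is 3 units east of F: delta (east=+3, north=+0); E at (east=10, north=-7).
  D is 7 units south of E: delta (east=+0, north=-7); D at (east=10, north=-14).
  C is 4 units south of D: delta (east=+0, north=-4); C at (east=10, north=-18).
  B is 4 units southwest of C: delta (east=-4, north=-4); B at (east=6, north=-22).
  A is 5 units southwest of B: delta (east=-5, north=-5); A at (east=1, north=-27).
Therefore A relative to G: (east=1, north=-27).

Answer: A is at (east=1, north=-27) relative to G.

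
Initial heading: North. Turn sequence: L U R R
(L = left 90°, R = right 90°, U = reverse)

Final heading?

Answer: Final heading: West

Derivation:
Start: North
  L (left (90° counter-clockwise)) -> West
  U (U-turn (180°)) -> East
  R (right (90° clockwise)) -> South
  R (right (90° clockwise)) -> West
Final: West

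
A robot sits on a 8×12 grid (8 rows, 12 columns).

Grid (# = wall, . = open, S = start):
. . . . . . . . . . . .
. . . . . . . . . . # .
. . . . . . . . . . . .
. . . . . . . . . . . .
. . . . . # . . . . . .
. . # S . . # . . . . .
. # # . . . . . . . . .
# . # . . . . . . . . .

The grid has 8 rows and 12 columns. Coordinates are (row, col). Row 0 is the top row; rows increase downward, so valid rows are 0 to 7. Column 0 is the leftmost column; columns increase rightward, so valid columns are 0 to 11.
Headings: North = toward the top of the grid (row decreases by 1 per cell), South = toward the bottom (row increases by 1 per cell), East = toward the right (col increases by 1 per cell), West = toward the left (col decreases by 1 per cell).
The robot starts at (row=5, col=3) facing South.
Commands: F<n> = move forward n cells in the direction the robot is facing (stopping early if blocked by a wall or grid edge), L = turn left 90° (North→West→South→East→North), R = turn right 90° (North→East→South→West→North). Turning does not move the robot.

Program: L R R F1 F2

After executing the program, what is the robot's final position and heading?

Start: (row=5, col=3), facing South
  L: turn left, now facing East
  R: turn right, now facing South
  R: turn right, now facing West
  F1: move forward 0/1 (blocked), now at (row=5, col=3)
  F2: move forward 0/2 (blocked), now at (row=5, col=3)
Final: (row=5, col=3), facing West

Answer: Final position: (row=5, col=3), facing West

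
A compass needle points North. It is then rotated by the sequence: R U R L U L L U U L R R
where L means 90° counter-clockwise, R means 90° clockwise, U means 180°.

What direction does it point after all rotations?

Answer: Final heading: North

Derivation:
Start: North
  R (right (90° clockwise)) -> East
  U (U-turn (180°)) -> West
  R (right (90° clockwise)) -> North
  L (left (90° counter-clockwise)) -> West
  U (U-turn (180°)) -> East
  L (left (90° counter-clockwise)) -> North
  L (left (90° counter-clockwise)) -> West
  U (U-turn (180°)) -> East
  U (U-turn (180°)) -> West
  L (left (90° counter-clockwise)) -> South
  R (right (90° clockwise)) -> West
  R (right (90° clockwise)) -> North
Final: North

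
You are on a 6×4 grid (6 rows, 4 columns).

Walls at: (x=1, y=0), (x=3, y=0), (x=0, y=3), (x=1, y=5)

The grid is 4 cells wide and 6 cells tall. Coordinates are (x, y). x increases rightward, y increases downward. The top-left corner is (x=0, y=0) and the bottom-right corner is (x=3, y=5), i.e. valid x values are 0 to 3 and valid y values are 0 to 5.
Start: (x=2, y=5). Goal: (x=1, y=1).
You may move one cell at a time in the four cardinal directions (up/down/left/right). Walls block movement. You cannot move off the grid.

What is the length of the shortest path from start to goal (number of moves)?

Answer: Shortest path length: 5

Derivation:
BFS from (x=2, y=5) until reaching (x=1, y=1):
  Distance 0: (x=2, y=5)
  Distance 1: (x=2, y=4), (x=3, y=5)
  Distance 2: (x=2, y=3), (x=1, y=4), (x=3, y=4)
  Distance 3: (x=2, y=2), (x=1, y=3), (x=3, y=3), (x=0, y=4)
  Distance 4: (x=2, y=1), (x=1, y=2), (x=3, y=2), (x=0, y=5)
  Distance 5: (x=2, y=0), (x=1, y=1), (x=3, y=1), (x=0, y=2)  <- goal reached here
One shortest path (5 moves): (x=2, y=5) -> (x=2, y=4) -> (x=1, y=4) -> (x=1, y=3) -> (x=1, y=2) -> (x=1, y=1)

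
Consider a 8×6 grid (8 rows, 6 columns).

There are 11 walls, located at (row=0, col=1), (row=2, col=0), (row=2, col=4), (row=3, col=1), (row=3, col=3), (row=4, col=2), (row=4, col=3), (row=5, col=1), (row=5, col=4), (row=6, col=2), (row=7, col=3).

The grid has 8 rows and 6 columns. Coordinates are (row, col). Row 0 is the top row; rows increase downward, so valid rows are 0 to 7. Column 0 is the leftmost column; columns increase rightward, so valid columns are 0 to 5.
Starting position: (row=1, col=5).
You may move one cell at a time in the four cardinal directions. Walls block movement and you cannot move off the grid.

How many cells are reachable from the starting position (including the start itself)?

BFS flood-fill from (row=1, col=5):
  Distance 0: (row=1, col=5)
  Distance 1: (row=0, col=5), (row=1, col=4), (row=2, col=5)
  Distance 2: (row=0, col=4), (row=1, col=3), (row=3, col=5)
  Distance 3: (row=0, col=3), (row=1, col=2), (row=2, col=3), (row=3, col=4), (row=4, col=5)
  Distance 4: (row=0, col=2), (row=1, col=1), (row=2, col=2), (row=4, col=4), (row=5, col=5)
  Distance 5: (row=1, col=0), (row=2, col=1), (row=3, col=2), (row=6, col=5)
  Distance 6: (row=0, col=0), (row=6, col=4), (row=7, col=5)
  Distance 7: (row=6, col=3), (row=7, col=4)
  Distance 8: (row=5, col=3)
  Distance 9: (row=5, col=2)
Total reachable: 28 (grid has 37 open cells total)

Answer: Reachable cells: 28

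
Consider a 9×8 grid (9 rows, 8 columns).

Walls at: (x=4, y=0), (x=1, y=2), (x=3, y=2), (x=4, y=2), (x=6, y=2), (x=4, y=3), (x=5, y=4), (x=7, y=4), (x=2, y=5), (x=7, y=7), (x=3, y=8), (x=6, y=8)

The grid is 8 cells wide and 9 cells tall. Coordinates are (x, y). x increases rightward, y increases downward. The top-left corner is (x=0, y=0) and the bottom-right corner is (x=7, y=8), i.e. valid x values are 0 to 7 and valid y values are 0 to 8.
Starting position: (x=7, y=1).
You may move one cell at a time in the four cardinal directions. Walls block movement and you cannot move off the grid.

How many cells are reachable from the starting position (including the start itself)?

Answer: Reachable cells: 59

Derivation:
BFS flood-fill from (x=7, y=1):
  Distance 0: (x=7, y=1)
  Distance 1: (x=7, y=0), (x=6, y=1), (x=7, y=2)
  Distance 2: (x=6, y=0), (x=5, y=1), (x=7, y=3)
  Distance 3: (x=5, y=0), (x=4, y=1), (x=5, y=2), (x=6, y=3)
  Distance 4: (x=3, y=1), (x=5, y=3), (x=6, y=4)
  Distance 5: (x=3, y=0), (x=2, y=1), (x=6, y=5)
  Distance 6: (x=2, y=0), (x=1, y=1), (x=2, y=2), (x=5, y=5), (x=7, y=5), (x=6, y=6)
  Distance 7: (x=1, y=0), (x=0, y=1), (x=2, y=3), (x=4, y=5), (x=5, y=6), (x=7, y=6), (x=6, y=7)
  Distance 8: (x=0, y=0), (x=0, y=2), (x=1, y=3), (x=3, y=3), (x=2, y=4), (x=4, y=4), (x=3, y=5), (x=4, y=6), (x=5, y=7)
  Distance 9: (x=0, y=3), (x=1, y=4), (x=3, y=4), (x=3, y=6), (x=4, y=7), (x=5, y=8)
  Distance 10: (x=0, y=4), (x=1, y=5), (x=2, y=6), (x=3, y=7), (x=4, y=8)
  Distance 11: (x=0, y=5), (x=1, y=6), (x=2, y=7)
  Distance 12: (x=0, y=6), (x=1, y=7), (x=2, y=8)
  Distance 13: (x=0, y=7), (x=1, y=8)
  Distance 14: (x=0, y=8)
Total reachable: 59 (grid has 60 open cells total)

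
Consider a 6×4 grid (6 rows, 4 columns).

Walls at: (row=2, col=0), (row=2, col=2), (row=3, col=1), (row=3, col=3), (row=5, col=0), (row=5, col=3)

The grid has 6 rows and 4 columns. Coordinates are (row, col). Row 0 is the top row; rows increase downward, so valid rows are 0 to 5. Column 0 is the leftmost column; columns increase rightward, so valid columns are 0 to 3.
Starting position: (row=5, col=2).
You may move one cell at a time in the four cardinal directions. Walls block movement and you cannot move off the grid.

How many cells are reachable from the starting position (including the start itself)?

BFS flood-fill from (row=5, col=2):
  Distance 0: (row=5, col=2)
  Distance 1: (row=4, col=2), (row=5, col=1)
  Distance 2: (row=3, col=2), (row=4, col=1), (row=4, col=3)
  Distance 3: (row=4, col=0)
  Distance 4: (row=3, col=0)
Total reachable: 8 (grid has 18 open cells total)

Answer: Reachable cells: 8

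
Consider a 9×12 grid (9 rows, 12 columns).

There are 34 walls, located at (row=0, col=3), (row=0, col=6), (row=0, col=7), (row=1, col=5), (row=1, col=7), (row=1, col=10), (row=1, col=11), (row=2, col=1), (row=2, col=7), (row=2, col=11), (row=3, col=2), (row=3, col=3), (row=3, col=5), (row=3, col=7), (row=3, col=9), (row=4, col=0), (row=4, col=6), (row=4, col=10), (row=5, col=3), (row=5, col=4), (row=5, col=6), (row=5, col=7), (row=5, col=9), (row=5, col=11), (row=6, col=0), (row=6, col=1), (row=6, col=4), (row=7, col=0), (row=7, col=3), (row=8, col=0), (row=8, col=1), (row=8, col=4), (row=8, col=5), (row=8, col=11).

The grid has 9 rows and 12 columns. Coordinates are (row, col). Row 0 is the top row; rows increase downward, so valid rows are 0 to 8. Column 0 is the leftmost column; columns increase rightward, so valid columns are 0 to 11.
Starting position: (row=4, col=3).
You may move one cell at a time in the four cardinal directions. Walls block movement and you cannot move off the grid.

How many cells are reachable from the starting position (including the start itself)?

Answer: Reachable cells: 74

Derivation:
BFS flood-fill from (row=4, col=3):
  Distance 0: (row=4, col=3)
  Distance 1: (row=4, col=2), (row=4, col=4)
  Distance 2: (row=3, col=4), (row=4, col=1), (row=4, col=5), (row=5, col=2)
  Distance 3: (row=2, col=4), (row=3, col=1), (row=5, col=1), (row=5, col=5), (row=6, col=2)
  Distance 4: (row=1, col=4), (row=2, col=3), (row=2, col=5), (row=3, col=0), (row=5, col=0), (row=6, col=3), (row=6, col=5), (row=7, col=2)
  Distance 5: (row=0, col=4), (row=1, col=3), (row=2, col=0), (row=2, col=2), (row=2, col=6), (row=6, col=6), (row=7, col=1), (row=7, col=5), (row=8, col=2)
  Distance 6: (row=0, col=5), (row=1, col=0), (row=1, col=2), (row=1, col=6), (row=3, col=6), (row=6, col=7), (row=7, col=4), (row=7, col=6), (row=8, col=3)
  Distance 7: (row=0, col=0), (row=0, col=2), (row=1, col=1), (row=6, col=8), (row=7, col=7), (row=8, col=6)
  Distance 8: (row=0, col=1), (row=5, col=8), (row=6, col=9), (row=7, col=8), (row=8, col=7)
  Distance 9: (row=4, col=8), (row=6, col=10), (row=7, col=9), (row=8, col=8)
  Distance 10: (row=3, col=8), (row=4, col=7), (row=4, col=9), (row=5, col=10), (row=6, col=11), (row=7, col=10), (row=8, col=9)
  Distance 11: (row=2, col=8), (row=7, col=11), (row=8, col=10)
  Distance 12: (row=1, col=8), (row=2, col=9)
  Distance 13: (row=0, col=8), (row=1, col=9), (row=2, col=10)
  Distance 14: (row=0, col=9), (row=3, col=10)
  Distance 15: (row=0, col=10), (row=3, col=11)
  Distance 16: (row=0, col=11), (row=4, col=11)
Total reachable: 74 (grid has 74 open cells total)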